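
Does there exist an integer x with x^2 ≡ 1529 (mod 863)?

yes

(1529/863)
  = (666/863)    [1529 ≡ 666 mod 863]
  = (333/863)    [863 ≡ 7 mod 8 ⇒ (2/863) = +1]
  = (863/333)    [QR: 333 ≡ 1 mod 4, sign kept]
  = (197/333)    [863 ≡ 197 mod 333]
  = (333/197)    [QR: 197 ≡ 1 mod 4, sign kept]
  = (136/197)    [333 ≡ 136 mod 197]
  = -(17/197)    [197 ≡ 5 mod 8 ⇒ (2/197)^3 = -1]
  = -(197/17)    [QR: 17 ≡ 1 mod 4, sign kept]
  = -(10/17)    [197 ≡ 10 mod 17]
  = -(5/17)    [17 ≡ 1 mod 8 ⇒ (2/17) = +1]
  = -(17/5)    [QR: 5 ≡ 1 mod 4, sign kept]
  = -(2/5)    [17 ≡ 2 mod 5]
  = (1/5)    [5 ≡ 5 mod 8 ⇒ (2/5) = -1]
  = 1    [(1/5) = 1]
The Legendre symbol is 1, so x^2 ≡ 1529 (mod 863) has solution.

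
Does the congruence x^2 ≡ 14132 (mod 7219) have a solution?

Reduce the numerator: 14132 ≡ 6913 (mod 7219), so (14132|7219) = (6913|7219).
6913 ≡ 1 (mod 4), so quadratic reciprocity gives (6913|7219) = (7219|6913). Reduce: 7219 ≡ 306 (mod 6913). Now have (306|6913).
Factor out 2: 306 = 2·153. Since 6913 ≡ 1 (mod 8), (2|6913) = +1. Now have (153|6913).
153 ≡ 1 (mod 4), so quadratic reciprocity gives (153|6913) = (6913|153). Reduce: 6913 ≡ 28 (mod 153). Now have (28|153).
Factor out 2: 28 = 2^2·7. Since 153 ≡ 1 (mod 8), (2|153) = +1, and (2|153)^2 = +1. Now have (7|153).
153 ≡ 1 (mod 4), so quadratic reciprocity gives (7|153) = (153|7). Reduce: 153 ≡ 6 (mod 7). Now have (6|7).
Factor out 2: 6 = 2·3. Since 7 ≡ 7 (mod 8), (2|7) = +1. Now have (3|7).
Both 3 ≡ 3 and 7 ≡ 3 (mod 4), so reciprocity gives (3|7) = -(7|3). Reduce: 7 ≡ 1 (mod 3). Now have -(1|3).
(1|3) = 1. Collecting the sign factors: -1.
(14132|7219) = -1, and 7219 is prime, so 14132 is not a quadratic residue mod 7219.

no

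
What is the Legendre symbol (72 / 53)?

-1

(72 / 53)
  = (19 / 53)    [72 ≡ 19 mod 53]
  = (53 / 19)    [QR: 53 ≡ 1 mod 4, sign kept]
  = (15 / 19)    [53 ≡ 15 mod 19]
  = -(19 / 15)    [QR: both ≡ 3 mod 4, sign flips]
  = -(4 / 15)    [19 ≡ 4 mod 15]
  = -(1 / 15)    [15 ≡ 7 mod 8 ⇒ (2 / 15)^2 = +1]
  = -1    [(1 / 15) = 1]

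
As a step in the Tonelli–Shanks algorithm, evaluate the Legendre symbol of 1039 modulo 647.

1

(1039/647)
  = (392/647)    [1039 ≡ 392 mod 647]
  = (49/647)    [647 ≡ 7 mod 8 ⇒ (2/647)^3 = +1]
  = (647/49)    [QR: 49 ≡ 1 mod 4, sign kept]
  = (10/49)    [647 ≡ 10 mod 49]
  = (5/49)    [49 ≡ 1 mod 8 ⇒ (2/49) = +1]
  = (49/5)    [QR: 5 ≡ 1 mod 4, sign kept]
  = (4/5)    [49 ≡ 4 mod 5]
  = (1/5)    [5 ≡ 5 mod 8 ⇒ (2/5)^2 = +1]
  = 1    [(1/5) = 1]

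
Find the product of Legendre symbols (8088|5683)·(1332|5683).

By multiplicativity, (8088·1332|5683) = (8088|5683)·(1332|5683).
First factor (8088|5683):
Reduce the numerator: 8088 ≡ 2405 (mod 5683), so (8088|5683) = (2405|5683).
2405 ≡ 1 (mod 4), so quadratic reciprocity gives (2405|5683) = (5683|2405). Reduce: 5683 ≡ 873 (mod 2405). Now have (873|2405).
873 ≡ 1 (mod 4), so quadratic reciprocity gives (873|2405) = (2405|873). Reduce: 2405 ≡ 659 (mod 873). Now have (659|873).
873 ≡ 1 (mod 4), so quadratic reciprocity gives (659|873) = (873|659). Reduce: 873 ≡ 214 (mod 659). Now have (214|659).
Factor out 2: 214 = 2·107. Since 659 ≡ 3 (mod 8), (2|659) = -1. Now have -(107|659).
Both 107 ≡ 3 and 659 ≡ 3 (mod 4), so reciprocity gives (107|659) = -(659|107). Reduce: 659 ≡ 17 (mod 107). Now have (17|107).
17 ≡ 1 (mod 4), so quadratic reciprocity gives (17|107) = (107|17). Reduce: 107 ≡ 5 (mod 17). Now have (5|17).
5 ≡ 1 (mod 4), so quadratic reciprocity gives (5|17) = (17|5). Reduce: 17 ≡ 2 (mod 5). Now have (2|5).
Factor out 2: 2 = 2. Since 5 ≡ 5 (mod 8), (2|5) = -1. Now have -(1|5).
(1|5) = 1. Collecting the sign factors: -1.
Second factor (1332|5683):
Factor out 2: 1332 = 2^2·333. Since 5683 ≡ 3 (mod 8), (2|5683) = -1, and (2|5683)^2 = +1. Now have (333|5683).
333 ≡ 1 (mod 4), so quadratic reciprocity gives (333|5683) = (5683|333). Reduce: 5683 ≡ 22 (mod 333). Now have (22|333).
Factor out 2: 22 = 2·11. Since 333 ≡ 5 (mod 8), (2|333) = -1. Now have -(11|333).
333 ≡ 1 (mod 4), so quadratic reciprocity gives (11|333) = (333|11). Reduce: 333 ≡ 3 (mod 11). Now have -(3|11).
Both 3 ≡ 3 and 11 ≡ 3 (mod 4), so reciprocity gives (3|11) = -(11|3). Reduce: 11 ≡ 2 (mod 3). Now have (2|3).
Factor out 2: 2 = 2. Since 3 ≡ 3 (mod 8), (2|3) = -1. Now have -(1|3).
(1|3) = 1. Collecting the sign factors: -1.
Product: (-1)·(-1) = 1.

1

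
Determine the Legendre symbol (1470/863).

-1

Reduce the numerator: 1470 ≡ 607 (mod 863), so (1470/863) = (607/863).
Both 607 ≡ 3 and 863 ≡ 3 (mod 4), so reciprocity gives (607/863) = -(863/607). Reduce: 863 ≡ 256 (mod 607). Now have -(256/607).
Factor out 2: 256 = 2^8. Since 607 ≡ 7 (mod 8), (2/607) = +1, and (2/607)^8 = +1. Now have -(1/607).
(1/607) = 1. Collecting the sign factors: -1.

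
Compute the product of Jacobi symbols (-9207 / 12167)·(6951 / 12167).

-1

By multiplicativity, (-9207·6951 / 12167) = (-9207 / 12167)·(6951 / 12167).
First factor (-9207 / 12167):
(-9207 / 12167)
  = (2960 / 12167)    [-9207 ≡ 2960 mod 12167]
  = (185 / 12167)    [12167 ≡ 7 mod 8 ⇒ (2 / 12167)^4 = +1]
  = (12167 / 185)    [QR: 185 ≡ 1 mod 4, sign kept]
  = (142 / 185)    [12167 ≡ 142 mod 185]
  = (71 / 185)    [185 ≡ 1 mod 8 ⇒ (2 / 185) = +1]
  = (185 / 71)    [QR: 185 ≡ 1 mod 4, sign kept]
  = (43 / 71)    [185 ≡ 43 mod 71]
  = -(71 / 43)    [QR: both ≡ 3 mod 4, sign flips]
  = -(28 / 43)    [71 ≡ 28 mod 43]
  = -(7 / 43)    [43 ≡ 3 mod 8 ⇒ (2 / 43)^2 = +1]
  = (43 / 7)    [QR: both ≡ 3 mod 4, sign flips]
  = (1 / 7)    [43 ≡ 1 mod 7]
  = 1    [(1 / 7) = 1]
Second factor (6951 / 12167):
(6951 / 12167)
  = -(12167 / 6951)    [QR: both ≡ 3 mod 4, sign flips]
  = -(5216 / 6951)    [12167 ≡ 5216 mod 6951]
  = -(163 / 6951)    [6951 ≡ 7 mod 8 ⇒ (2 / 6951)^5 = +1]
  = (6951 / 163)    [QR: both ≡ 3 mod 4, sign flips]
  = (105 / 163)    [6951 ≡ 105 mod 163]
  = (163 / 105)    [QR: 105 ≡ 1 mod 4, sign kept]
  = (58 / 105)    [163 ≡ 58 mod 105]
  = (29 / 105)    [105 ≡ 1 mod 8 ⇒ (2 / 105) = +1]
  = (105 / 29)    [QR: 29 ≡ 1 mod 4, sign kept]
  = (18 / 29)    [105 ≡ 18 mod 29]
  = -(9 / 29)    [29 ≡ 5 mod 8 ⇒ (2 / 29) = -1]
  = -(29 / 9)    [QR: 9 ≡ 1 mod 4, sign kept]
  = -(2 / 9)    [29 ≡ 2 mod 9]
  = -(1 / 9)    [9 ≡ 1 mod 8 ⇒ (2 / 9) = +1]
  = -1    [(1 / 9) = 1]
Product: (1)·(-1) = -1.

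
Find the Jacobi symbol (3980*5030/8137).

-1

By multiplicativity, (3980·5030/8137) = (3980/8137)·(5030/8137).
First factor (3980/8137):
Factor out 2: 3980 = 2^2·995. Since 8137 ≡ 1 (mod 8), (2/8137) = +1, and (2/8137)^2 = +1. Now have (995/8137).
8137 ≡ 1 (mod 4), so quadratic reciprocity gives (995/8137) = (8137/995). Reduce: 8137 ≡ 177 (mod 995). Now have (177/995).
177 ≡ 1 (mod 4), so quadratic reciprocity gives (177/995) = (995/177). Reduce: 995 ≡ 110 (mod 177). Now have (110/177).
Factor out 2: 110 = 2·55. Since 177 ≡ 1 (mod 8), (2/177) = +1. Now have (55/177).
177 ≡ 1 (mod 4), so quadratic reciprocity gives (55/177) = (177/55). Reduce: 177 ≡ 12 (mod 55). Now have (12/55).
Factor out 2: 12 = 2^2·3. Since 55 ≡ 7 (mod 8), (2/55) = +1, and (2/55)^2 = +1. Now have (3/55).
Both 3 ≡ 3 and 55 ≡ 3 (mod 4), so reciprocity gives (3/55) = -(55/3). Reduce: 55 ≡ 1 (mod 3). Now have -(1/3).
(1/3) = 1. Collecting the sign factors: -1.
Second factor (5030/8137):
Factor out 2: 5030 = 2·2515. Since 8137 ≡ 1 (mod 8), (2/8137) = +1. Now have (2515/8137).
8137 ≡ 1 (mod 4), so quadratic reciprocity gives (2515/8137) = (8137/2515). Reduce: 8137 ≡ 592 (mod 2515). Now have (592/2515).
Factor out 2: 592 = 2^4·37. Since 2515 ≡ 3 (mod 8), (2/2515) = -1, and (2/2515)^4 = +1. Now have (37/2515).
37 ≡ 1 (mod 4), so quadratic reciprocity gives (37/2515) = (2515/37). Reduce: 2515 ≡ 36 (mod 37). Now have (36/37).
Factor out 2: 36 = 2^2·9. Since 37 ≡ 5 (mod 8), (2/37) = -1, and (2/37)^2 = +1. Now have (9/37).
9 ≡ 1 (mod 4), so quadratic reciprocity gives (9/37) = (37/9). Reduce: 37 ≡ 1 (mod 9). Now have (1/9).
(1/9) = 1. Collecting the sign factors: 1.
Product: (-1)·(1) = -1.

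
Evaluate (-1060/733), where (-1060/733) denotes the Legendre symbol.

(-1060/733)
  = (406/733)    [-1060 ≡ 406 mod 733]
  = -(203/733)    [733 ≡ 5 mod 8 ⇒ (2/733) = -1]
  = -(733/203)    [QR: 733 ≡ 1 mod 4, sign kept]
  = -(124/203)    [733 ≡ 124 mod 203]
  = -(31/203)    [203 ≡ 3 mod 8 ⇒ (2/203)^2 = +1]
  = (203/31)    [QR: both ≡ 3 mod 4, sign flips]
  = (17/31)    [203 ≡ 17 mod 31]
  = (31/17)    [QR: 17 ≡ 1 mod 4, sign kept]
  = (14/17)    [31 ≡ 14 mod 17]
  = (7/17)    [17 ≡ 1 mod 8 ⇒ (2/17) = +1]
  = (17/7)    [QR: 17 ≡ 1 mod 4, sign kept]
  = (3/7)    [17 ≡ 3 mod 7]
  = -(7/3)    [QR: both ≡ 3 mod 4, sign flips]
  = -(1/3)    [7 ≡ 1 mod 3]
  = -1    [(1/3) = 1]

-1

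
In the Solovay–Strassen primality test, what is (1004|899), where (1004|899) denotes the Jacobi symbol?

Reduce the numerator: 1004 ≡ 105 (mod 899), so (1004|899) = (105|899).
105 ≡ 1 (mod 4), so quadratic reciprocity gives (105|899) = (899|105). Reduce: 899 ≡ 59 (mod 105). Now have (59|105).
105 ≡ 1 (mod 4), so quadratic reciprocity gives (59|105) = (105|59). Reduce: 105 ≡ 46 (mod 59). Now have (46|59).
Factor out 2: 46 = 2·23. Since 59 ≡ 3 (mod 8), (2|59) = -1. Now have -(23|59).
Both 23 ≡ 3 and 59 ≡ 3 (mod 4), so reciprocity gives (23|59) = -(59|23). Reduce: 59 ≡ 13 (mod 23). Now have (13|23).
13 ≡ 1 (mod 4), so quadratic reciprocity gives (13|23) = (23|13). Reduce: 23 ≡ 10 (mod 13). Now have (10|13).
Factor out 2: 10 = 2·5. Since 13 ≡ 5 (mod 8), (2|13) = -1. Now have -(5|13).
5 ≡ 1 (mod 4), so quadratic reciprocity gives (5|13) = (13|5). Reduce: 13 ≡ 3 (mod 5). Now have -(3|5).
5 ≡ 1 (mod 4), so quadratic reciprocity gives (3|5) = (5|3). Reduce: 5 ≡ 2 (mod 3). Now have -(2|3).
Factor out 2: 2 = 2. Since 3 ≡ 3 (mod 8), (2|3) = -1. Now have (1|3).
(1|3) = 1. Collecting the sign factors: 1.

1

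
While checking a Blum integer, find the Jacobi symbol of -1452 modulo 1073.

-1

(-1452/1073)
  = (694/1073)    [-1452 ≡ 694 mod 1073]
  = (347/1073)    [1073 ≡ 1 mod 8 ⇒ (2/1073) = +1]
  = (1073/347)    [QR: 1073 ≡ 1 mod 4, sign kept]
  = (32/347)    [1073 ≡ 32 mod 347]
  = -(1/347)    [347 ≡ 3 mod 8 ⇒ (2/347)^5 = -1]
  = -1    [(1/347) = 1]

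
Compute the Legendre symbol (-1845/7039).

(-1845/7039)
  = (5194/7039)    [-1845 ≡ 5194 mod 7039]
  = (2597/7039)    [7039 ≡ 7 mod 8 ⇒ (2/7039) = +1]
  = (7039/2597)    [QR: 2597 ≡ 1 mod 4, sign kept]
  = (1845/2597)    [7039 ≡ 1845 mod 2597]
  = (2597/1845)    [QR: 1845 ≡ 1 mod 4, sign kept]
  = (752/1845)    [2597 ≡ 752 mod 1845]
  = (47/1845)    [1845 ≡ 5 mod 8 ⇒ (2/1845)^4 = +1]
  = (1845/47)    [QR: 1845 ≡ 1 mod 4, sign kept]
  = (12/47)    [1845 ≡ 12 mod 47]
  = (3/47)    [47 ≡ 7 mod 8 ⇒ (2/47)^2 = +1]
  = -(47/3)    [QR: both ≡ 3 mod 4, sign flips]
  = -(2/3)    [47 ≡ 2 mod 3]
  = (1/3)    [3 ≡ 3 mod 8 ⇒ (2/3) = -1]
  = 1    [(1/3) = 1]

1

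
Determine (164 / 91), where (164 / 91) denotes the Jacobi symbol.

(164 / 91)
  = (73 / 91)    [164 ≡ 73 mod 91]
  = (91 / 73)    [QR: 73 ≡ 1 mod 4, sign kept]
  = (18 / 73)    [91 ≡ 18 mod 73]
  = (9 / 73)    [73 ≡ 1 mod 8 ⇒ (2 / 73) = +1]
  = (73 / 9)    [QR: 9 ≡ 1 mod 4, sign kept]
  = (1 / 9)    [73 ≡ 1 mod 9]
  = 1    [(1 / 9) = 1]

1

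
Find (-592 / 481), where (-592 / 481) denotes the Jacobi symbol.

0

(-592 / 481)
  = (370 / 481)    [-592 ≡ 370 mod 481]
  = (185 / 481)    [481 ≡ 1 mod 8 ⇒ (2 / 481) = +1]
  = (481 / 185)    [QR: 185 ≡ 1 mod 4, sign kept]
  = (111 / 185)    [481 ≡ 111 mod 185]
  = (185 / 111)    [QR: 185 ≡ 1 mod 4, sign kept]
  = (74 / 111)    [185 ≡ 74 mod 111]
  = (37 / 111)    [111 ≡ 7 mod 8 ⇒ (2 / 111) = +1]
  = (111 / 37)    [QR: 37 ≡ 1 mod 4, sign kept]
  = (0 / 37)    [111 ≡ 0 mod 37]
  = 0    [numerator 0, gcd > 1]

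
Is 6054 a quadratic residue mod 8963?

yes

Factor out 2: 6054 = 2·3027. Since 8963 ≡ 3 (mod 8), (2/8963) = -1. Now have -(3027/8963).
Both 3027 ≡ 3 and 8963 ≡ 3 (mod 4), so reciprocity gives (3027/8963) = -(8963/3027). Reduce: 8963 ≡ 2909 (mod 3027). Now have (2909/3027).
2909 ≡ 1 (mod 4), so quadratic reciprocity gives (2909/3027) = (3027/2909). Reduce: 3027 ≡ 118 (mod 2909). Now have (118/2909).
Factor out 2: 118 = 2·59. Since 2909 ≡ 5 (mod 8), (2/2909) = -1. Now have -(59/2909).
2909 ≡ 1 (mod 4), so quadratic reciprocity gives (59/2909) = (2909/59). Reduce: 2909 ≡ 18 (mod 59). Now have -(18/59).
Factor out 2: 18 = 2·9. Since 59 ≡ 3 (mod 8), (2/59) = -1. Now have (9/59).
9 ≡ 1 (mod 4), so quadratic reciprocity gives (9/59) = (59/9). Reduce: 59 ≡ 5 (mod 9). Now have (5/9).
5 ≡ 1 (mod 4), so quadratic reciprocity gives (5/9) = (9/5). Reduce: 9 ≡ 4 (mod 5). Now have (4/5).
Factor out 2: 4 = 2^2. Since 5 ≡ 5 (mod 8), (2/5) = -1, and (2/5)^2 = +1. Now have (1/5).
(1/5) = 1. Collecting the sign factors: 1.
(6054/8963) = 1, and 8963 is prime, so 6054 is a quadratic residue mod 8963.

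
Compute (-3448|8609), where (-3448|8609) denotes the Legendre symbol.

(-3448|8609)
  = (3448|8609)    [8609 ≡ 1 mod 4 ⇒ (-1|8609) = +1]
  = (431|8609)    [8609 ≡ 1 mod 8 ⇒ (2|8609)^3 = +1]
  = (8609|431)    [QR: 8609 ≡ 1 mod 4, sign kept]
  = (420|431)    [8609 ≡ 420 mod 431]
  = (105|431)    [431 ≡ 7 mod 8 ⇒ (2|431)^2 = +1]
  = (431|105)    [QR: 105 ≡ 1 mod 4, sign kept]
  = (11|105)    [431 ≡ 11 mod 105]
  = (105|11)    [QR: 105 ≡ 1 mod 4, sign kept]
  = (6|11)    [105 ≡ 6 mod 11]
  = -(3|11)    [11 ≡ 3 mod 8 ⇒ (2|11) = -1]
  = (11|3)    [QR: both ≡ 3 mod 4, sign flips]
  = (2|3)    [11 ≡ 2 mod 3]
  = -(1|3)    [3 ≡ 3 mod 8 ⇒ (2|3) = -1]
  = -1    [(1|3) = 1]

-1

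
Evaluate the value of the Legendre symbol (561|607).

1

561 ≡ 1 (mod 4), so quadratic reciprocity gives (561|607) = (607|561). Reduce: 607 ≡ 46 (mod 561). Now have (46|561).
Factor out 2: 46 = 2·23. Since 561 ≡ 1 (mod 8), (2|561) = +1. Now have (23|561).
561 ≡ 1 (mod 4), so quadratic reciprocity gives (23|561) = (561|23). Reduce: 561 ≡ 9 (mod 23). Now have (9|23).
9 ≡ 1 (mod 4), so quadratic reciprocity gives (9|23) = (23|9). Reduce: 23 ≡ 5 (mod 9). Now have (5|9).
5 ≡ 1 (mod 4), so quadratic reciprocity gives (5|9) = (9|5). Reduce: 9 ≡ 4 (mod 5). Now have (4|5).
Factor out 2: 4 = 2^2. Since 5 ≡ 5 (mod 8), (2|5) = -1, and (2|5)^2 = +1. Now have (1|5).
(1|5) = 1. Collecting the sign factors: 1.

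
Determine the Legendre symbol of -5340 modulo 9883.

-1

(-5340 / 9883)
  = (4543 / 9883)    [-5340 ≡ 4543 mod 9883]
  = -(9883 / 4543)    [QR: both ≡ 3 mod 4, sign flips]
  = -(797 / 4543)    [9883 ≡ 797 mod 4543]
  = -(4543 / 797)    [QR: 797 ≡ 1 mod 4, sign kept]
  = -(558 / 797)    [4543 ≡ 558 mod 797]
  = (279 / 797)    [797 ≡ 5 mod 8 ⇒ (2 / 797) = -1]
  = (797 / 279)    [QR: 797 ≡ 1 mod 4, sign kept]
  = (239 / 279)    [797 ≡ 239 mod 279]
  = -(279 / 239)    [QR: both ≡ 3 mod 4, sign flips]
  = -(40 / 239)    [279 ≡ 40 mod 239]
  = -(5 / 239)    [239 ≡ 7 mod 8 ⇒ (2 / 239)^3 = +1]
  = -(239 / 5)    [QR: 5 ≡ 1 mod 4, sign kept]
  = -(4 / 5)    [239 ≡ 4 mod 5]
  = -(1 / 5)    [5 ≡ 5 mod 8 ⇒ (2 / 5)^2 = +1]
  = -1    [(1 / 5) = 1]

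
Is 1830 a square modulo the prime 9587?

(1830|9587)
  = -(915|9587)    [9587 ≡ 3 mod 8 ⇒ (2|9587) = -1]
  = (9587|915)    [QR: both ≡ 3 mod 4, sign flips]
  = (437|915)    [9587 ≡ 437 mod 915]
  = (915|437)    [QR: 437 ≡ 1 mod 4, sign kept]
  = (41|437)    [915 ≡ 41 mod 437]
  = (437|41)    [QR: 41 ≡ 1 mod 4, sign kept]
  = (27|41)    [437 ≡ 27 mod 41]
  = (41|27)    [QR: 41 ≡ 1 mod 4, sign kept]
  = (14|27)    [41 ≡ 14 mod 27]
  = -(7|27)    [27 ≡ 3 mod 8 ⇒ (2|27) = -1]
  = (27|7)    [QR: both ≡ 3 mod 4, sign flips]
  = (6|7)    [27 ≡ 6 mod 7]
  = (3|7)    [7 ≡ 7 mod 8 ⇒ (2|7) = +1]
  = -(7|3)    [QR: both ≡ 3 mod 4, sign flips]
  = -(1|3)    [7 ≡ 1 mod 3]
  = -1    [(1|3) = 1]
(1830|9587) = -1, and 9587 is prime, so 1830 is not a quadratic residue mod 9587.

no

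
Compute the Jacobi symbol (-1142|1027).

Reduce the numerator: -1142 ≡ 912 (mod 1027), so (-1142|1027) = (912|1027).
Factor out 2: 912 = 2^4·57. Since 1027 ≡ 3 (mod 8), (2|1027) = -1, and (2|1027)^4 = +1. Now have (57|1027).
57 ≡ 1 (mod 4), so quadratic reciprocity gives (57|1027) = (1027|57). Reduce: 1027 ≡ 1 (mod 57). Now have (1|57).
(1|57) = 1. Collecting the sign factors: 1.

1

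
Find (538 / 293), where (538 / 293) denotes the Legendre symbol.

-1

(538 / 293)
  = (245 / 293)    [538 ≡ 245 mod 293]
  = (293 / 245)    [QR: 245 ≡ 1 mod 4, sign kept]
  = (48 / 245)    [293 ≡ 48 mod 245]
  = (3 / 245)    [245 ≡ 5 mod 8 ⇒ (2 / 245)^4 = +1]
  = (245 / 3)    [QR: 245 ≡ 1 mod 4, sign kept]
  = (2 / 3)    [245 ≡ 2 mod 3]
  = -(1 / 3)    [3 ≡ 3 mod 8 ⇒ (2 / 3) = -1]
  = -1    [(1 / 3) = 1]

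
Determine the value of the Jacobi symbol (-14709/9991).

-1

Reduce the numerator: -14709 ≡ 5273 (mod 9991), so (-14709/9991) = (5273/9991).
5273 ≡ 1 (mod 4), so quadratic reciprocity gives (5273/9991) = (9991/5273). Reduce: 9991 ≡ 4718 (mod 5273). Now have (4718/5273).
Factor out 2: 4718 = 2·2359. Since 5273 ≡ 1 (mod 8), (2/5273) = +1. Now have (2359/5273).
5273 ≡ 1 (mod 4), so quadratic reciprocity gives (2359/5273) = (5273/2359). Reduce: 5273 ≡ 555 (mod 2359). Now have (555/2359).
Both 555 ≡ 3 and 2359 ≡ 3 (mod 4), so reciprocity gives (555/2359) = -(2359/555). Reduce: 2359 ≡ 139 (mod 555). Now have -(139/555).
Both 139 ≡ 3 and 555 ≡ 3 (mod 4), so reciprocity gives (139/555) = -(555/139). Reduce: 555 ≡ 138 (mod 139). Now have (138/139).
Factor out 2: 138 = 2·69. Since 139 ≡ 3 (mod 8), (2/139) = -1. Now have -(69/139).
69 ≡ 1 (mod 4), so quadratic reciprocity gives (69/139) = (139/69). Reduce: 139 ≡ 1 (mod 69). Now have -(1/69).
(1/69) = 1. Collecting the sign factors: -1.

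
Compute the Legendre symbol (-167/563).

Pull out -1: (-167/563) = (-1/563)·(167/563). Since 563 ≡ 3 (mod 4), (-1/563) = -1. Now have -(167/563).
Both 167 ≡ 3 and 563 ≡ 3 (mod 4), so reciprocity gives (167/563) = -(563/167). Reduce: 563 ≡ 62 (mod 167). Now have (62/167).
Factor out 2: 62 = 2·31. Since 167 ≡ 7 (mod 8), (2/167) = +1. Now have (31/167).
Both 31 ≡ 3 and 167 ≡ 3 (mod 4), so reciprocity gives (31/167) = -(167/31). Reduce: 167 ≡ 12 (mod 31). Now have -(12/31).
Factor out 2: 12 = 2^2·3. Since 31 ≡ 7 (mod 8), (2/31) = +1, and (2/31)^2 = +1. Now have -(3/31).
Both 3 ≡ 3 and 31 ≡ 3 (mod 4), so reciprocity gives (3/31) = -(31/3). Reduce: 31 ≡ 1 (mod 3). Now have (1/3).
(1/3) = 1. Collecting the sign factors: 1.

1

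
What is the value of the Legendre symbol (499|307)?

-1

(499|307)
  = (192|307)    [499 ≡ 192 mod 307]
  = (3|307)    [307 ≡ 3 mod 8 ⇒ (2|307)^6 = +1]
  = -(307|3)    [QR: both ≡ 3 mod 4, sign flips]
  = -(1|3)    [307 ≡ 1 mod 3]
  = -1    [(1|3) = 1]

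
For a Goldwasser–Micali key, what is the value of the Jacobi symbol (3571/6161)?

(3571/6161)
  = (6161/3571)    [QR: 6161 ≡ 1 mod 4, sign kept]
  = (2590/3571)    [6161 ≡ 2590 mod 3571]
  = -(1295/3571)    [3571 ≡ 3 mod 8 ⇒ (2/3571) = -1]
  = (3571/1295)    [QR: both ≡ 3 mod 4, sign flips]
  = (981/1295)    [3571 ≡ 981 mod 1295]
  = (1295/981)    [QR: 981 ≡ 1 mod 4, sign kept]
  = (314/981)    [1295 ≡ 314 mod 981]
  = -(157/981)    [981 ≡ 5 mod 8 ⇒ (2/981) = -1]
  = -(981/157)    [QR: 157 ≡ 1 mod 4, sign kept]
  = -(39/157)    [981 ≡ 39 mod 157]
  = -(157/39)    [QR: 157 ≡ 1 mod 4, sign kept]
  = -(1/39)    [157 ≡ 1 mod 39]
  = -1    [(1/39) = 1]

-1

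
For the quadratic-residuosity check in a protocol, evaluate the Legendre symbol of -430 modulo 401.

(-430/401)
  = (372/401)    [-430 ≡ 372 mod 401]
  = (93/401)    [401 ≡ 1 mod 8 ⇒ (2/401)^2 = +1]
  = (401/93)    [QR: 93 ≡ 1 mod 4, sign kept]
  = (29/93)    [401 ≡ 29 mod 93]
  = (93/29)    [QR: 29 ≡ 1 mod 4, sign kept]
  = (6/29)    [93 ≡ 6 mod 29]
  = -(3/29)    [29 ≡ 5 mod 8 ⇒ (2/29) = -1]
  = -(29/3)    [QR: 29 ≡ 1 mod 4, sign kept]
  = -(2/3)    [29 ≡ 2 mod 3]
  = (1/3)    [3 ≡ 3 mod 8 ⇒ (2/3) = -1]
  = 1    [(1/3) = 1]

1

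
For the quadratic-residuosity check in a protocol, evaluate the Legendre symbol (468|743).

(468|743)
  = (117|743)    [743 ≡ 7 mod 8 ⇒ (2|743)^2 = +1]
  = (743|117)    [QR: 117 ≡ 1 mod 4, sign kept]
  = (41|117)    [743 ≡ 41 mod 117]
  = (117|41)    [QR: 41 ≡ 1 mod 4, sign kept]
  = (35|41)    [117 ≡ 35 mod 41]
  = (41|35)    [QR: 41 ≡ 1 mod 4, sign kept]
  = (6|35)    [41 ≡ 6 mod 35]
  = -(3|35)    [35 ≡ 3 mod 8 ⇒ (2|35) = -1]
  = (35|3)    [QR: both ≡ 3 mod 4, sign flips]
  = (2|3)    [35 ≡ 2 mod 3]
  = -(1|3)    [3 ≡ 3 mod 8 ⇒ (2|3) = -1]
  = -1    [(1|3) = 1]

-1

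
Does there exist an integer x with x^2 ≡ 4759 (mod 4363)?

(4759/4363)
  = (396/4363)    [4759 ≡ 396 mod 4363]
  = (99/4363)    [4363 ≡ 3 mod 8 ⇒ (2/4363)^2 = +1]
  = -(4363/99)    [QR: both ≡ 3 mod 4, sign flips]
  = -(7/99)    [4363 ≡ 7 mod 99]
  = (99/7)    [QR: both ≡ 3 mod 4, sign flips]
  = (1/7)    [99 ≡ 1 mod 7]
  = 1    [(1/7) = 1]
The Legendre symbol is 1, so x^2 ≡ 4759 (mod 4363) has solution.

yes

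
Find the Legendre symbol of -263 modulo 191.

-1

Pull out -1: (-263/191) = (-1/191)·(263/191). Since 191 ≡ 3 (mod 4), (-1/191) = -1. Now have -(263/191).
Reduce the numerator: 263 ≡ 72 (mod 191), so (263/191) = (72/191).
Factor out 2: 72 = 2^3·9. Since 191 ≡ 7 (mod 8), (2/191) = +1, and (2/191)^3 = +1. Now have -(9/191).
9 ≡ 1 (mod 4), so quadratic reciprocity gives (9/191) = (191/9). Reduce: 191 ≡ 2 (mod 9). Now have -(2/9).
Factor out 2: 2 = 2. Since 9 ≡ 1 (mod 8), (2/9) = +1. Now have -(1/9).
(1/9) = 1. Collecting the sign factors: -1.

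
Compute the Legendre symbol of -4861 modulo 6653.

-1

Pull out -1: (-4861|6653) = (-1|6653)·(4861|6653). Since 6653 ≡ 1 (mod 4), (-1|6653) = +1. Now have (4861|6653).
4861 ≡ 1 (mod 4), so quadratic reciprocity gives (4861|6653) = (6653|4861). Reduce: 6653 ≡ 1792 (mod 4861). Now have (1792|4861).
Factor out 2: 1792 = 2^8·7. Since 4861 ≡ 5 (mod 8), (2|4861) = -1, and (2|4861)^8 = +1. Now have (7|4861).
4861 ≡ 1 (mod 4), so quadratic reciprocity gives (7|4861) = (4861|7). Reduce: 4861 ≡ 3 (mod 7). Now have (3|7).
Both 3 ≡ 3 and 7 ≡ 3 (mod 4), so reciprocity gives (3|7) = -(7|3). Reduce: 7 ≡ 1 (mod 3). Now have -(1|3).
(1|3) = 1. Collecting the sign factors: -1.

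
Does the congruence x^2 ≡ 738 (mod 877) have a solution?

no

(738/877)
  = -(369/877)    [877 ≡ 5 mod 8 ⇒ (2/877) = -1]
  = -(877/369)    [QR: 369 ≡ 1 mod 4, sign kept]
  = -(139/369)    [877 ≡ 139 mod 369]
  = -(369/139)    [QR: 369 ≡ 1 mod 4, sign kept]
  = -(91/139)    [369 ≡ 91 mod 139]
  = (139/91)    [QR: both ≡ 3 mod 4, sign flips]
  = (48/91)    [139 ≡ 48 mod 91]
  = (3/91)    [91 ≡ 3 mod 8 ⇒ (2/91)^4 = +1]
  = -(91/3)    [QR: both ≡ 3 mod 4, sign flips]
  = -(1/3)    [91 ≡ 1 mod 3]
  = -1    [(1/3) = 1]
(738/877) = -1, and 877 is prime, so 738 is not a quadratic residue mod 877.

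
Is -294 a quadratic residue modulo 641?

no

Reduce the numerator: -294 ≡ 347 (mod 641), so (-294|641) = (347|641).
641 ≡ 1 (mod 4), so quadratic reciprocity gives (347|641) = (641|347). Reduce: 641 ≡ 294 (mod 347). Now have (294|347).
Factor out 2: 294 = 2·147. Since 347 ≡ 3 (mod 8), (2|347) = -1. Now have -(147|347).
Both 147 ≡ 3 and 347 ≡ 3 (mod 4), so reciprocity gives (147|347) = -(347|147). Reduce: 347 ≡ 53 (mod 147). Now have (53|147).
53 ≡ 1 (mod 4), so quadratic reciprocity gives (53|147) = (147|53). Reduce: 147 ≡ 41 (mod 53). Now have (41|53).
41 ≡ 1 (mod 4), so quadratic reciprocity gives (41|53) = (53|41). Reduce: 53 ≡ 12 (mod 41). Now have (12|41).
Factor out 2: 12 = 2^2·3. Since 41 ≡ 1 (mod 8), (2|41) = +1, and (2|41)^2 = +1. Now have (3|41).
41 ≡ 1 (mod 4), so quadratic reciprocity gives (3|41) = (41|3). Reduce: 41 ≡ 2 (mod 3). Now have (2|3).
Factor out 2: 2 = 2. Since 3 ≡ 3 (mod 8), (2|3) = -1. Now have -(1|3).
(1|3) = 1. Collecting the sign factors: -1.
(-294|641) = -1, and 641 is prime, so -294 is not a quadratic residue mod 641.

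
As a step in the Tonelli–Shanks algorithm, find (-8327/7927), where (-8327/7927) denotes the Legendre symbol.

-1

Pull out -1: (-8327/7927) = (-1/7927)·(8327/7927). Since 7927 ≡ 3 (mod 4), (-1/7927) = -1. Now have -(8327/7927).
Reduce the numerator: 8327 ≡ 400 (mod 7927), so (8327/7927) = (400/7927).
Factor out 2: 400 = 2^4·25. Since 7927 ≡ 7 (mod 8), (2/7927) = +1, and (2/7927)^4 = +1. Now have -(25/7927).
25 ≡ 1 (mod 4), so quadratic reciprocity gives (25/7927) = (7927/25). Reduce: 7927 ≡ 2 (mod 25). Now have -(2/25).
Factor out 2: 2 = 2. Since 25 ≡ 1 (mod 8), (2/25) = +1. Now have -(1/25).
(1/25) = 1. Collecting the sign factors: -1.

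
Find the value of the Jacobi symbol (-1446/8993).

1

(-1446/8993)
  = (7547/8993)    [-1446 ≡ 7547 mod 8993]
  = (8993/7547)    [QR: 8993 ≡ 1 mod 4, sign kept]
  = (1446/7547)    [8993 ≡ 1446 mod 7547]
  = -(723/7547)    [7547 ≡ 3 mod 8 ⇒ (2/7547) = -1]
  = (7547/723)    [QR: both ≡ 3 mod 4, sign flips]
  = (317/723)    [7547 ≡ 317 mod 723]
  = (723/317)    [QR: 317 ≡ 1 mod 4, sign kept]
  = (89/317)    [723 ≡ 89 mod 317]
  = (317/89)    [QR: 89 ≡ 1 mod 4, sign kept]
  = (50/89)    [317 ≡ 50 mod 89]
  = (25/89)    [89 ≡ 1 mod 8 ⇒ (2/89) = +1]
  = (89/25)    [QR: 25 ≡ 1 mod 4, sign kept]
  = (14/25)    [89 ≡ 14 mod 25]
  = (7/25)    [25 ≡ 1 mod 8 ⇒ (2/25) = +1]
  = (25/7)    [QR: 25 ≡ 1 mod 4, sign kept]
  = (4/7)    [25 ≡ 4 mod 7]
  = (1/7)    [7 ≡ 7 mod 8 ⇒ (2/7)^2 = +1]
  = 1    [(1/7) = 1]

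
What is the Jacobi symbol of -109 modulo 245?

1

Reduce the numerator: -109 ≡ 136 (mod 245), so (-109|245) = (136|245).
Factor out 2: 136 = 2^3·17. Since 245 ≡ 5 (mod 8), (2|245) = -1, and (2|245)^3 = -1. Now have -(17|245).
17 ≡ 1 (mod 4), so quadratic reciprocity gives (17|245) = (245|17). Reduce: 245 ≡ 7 (mod 17). Now have -(7|17).
17 ≡ 1 (mod 4), so quadratic reciprocity gives (7|17) = (17|7). Reduce: 17 ≡ 3 (mod 7). Now have -(3|7).
Both 3 ≡ 3 and 7 ≡ 3 (mod 4), so reciprocity gives (3|7) = -(7|3). Reduce: 7 ≡ 1 (mod 3). Now have (1|3).
(1|3) = 1. Collecting the sign factors: 1.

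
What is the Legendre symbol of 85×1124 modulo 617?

-1

By multiplicativity, (85·1124/617) = (85/617)·(1124/617).
First factor (85/617):
(85/617)
  = (617/85)    [QR: 85 ≡ 1 mod 4, sign kept]
  = (22/85)    [617 ≡ 22 mod 85]
  = -(11/85)    [85 ≡ 5 mod 8 ⇒ (2/85) = -1]
  = -(85/11)    [QR: 85 ≡ 1 mod 4, sign kept]
  = -(8/11)    [85 ≡ 8 mod 11]
  = (1/11)    [11 ≡ 3 mod 8 ⇒ (2/11)^3 = -1]
  = 1    [(1/11) = 1]
Second factor (1124/617):
(1124/617)
  = (507/617)    [1124 ≡ 507 mod 617]
  = (617/507)    [QR: 617 ≡ 1 mod 4, sign kept]
  = (110/507)    [617 ≡ 110 mod 507]
  = -(55/507)    [507 ≡ 3 mod 8 ⇒ (2/507) = -1]
  = (507/55)    [QR: both ≡ 3 mod 4, sign flips]
  = (12/55)    [507 ≡ 12 mod 55]
  = (3/55)    [55 ≡ 7 mod 8 ⇒ (2/55)^2 = +1]
  = -(55/3)    [QR: both ≡ 3 mod 4, sign flips]
  = -(1/3)    [55 ≡ 1 mod 3]
  = -1    [(1/3) = 1]
Product: (1)·(-1) = -1.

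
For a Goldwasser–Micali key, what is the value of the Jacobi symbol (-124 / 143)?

1

(-124 / 143)
  = (19 / 143)    [-124 ≡ 19 mod 143]
  = -(143 / 19)    [QR: both ≡ 3 mod 4, sign flips]
  = -(10 / 19)    [143 ≡ 10 mod 19]
  = (5 / 19)    [19 ≡ 3 mod 8 ⇒ (2 / 19) = -1]
  = (19 / 5)    [QR: 5 ≡ 1 mod 4, sign kept]
  = (4 / 5)    [19 ≡ 4 mod 5]
  = (1 / 5)    [5 ≡ 5 mod 8 ⇒ (2 / 5)^2 = +1]
  = 1    [(1 / 5) = 1]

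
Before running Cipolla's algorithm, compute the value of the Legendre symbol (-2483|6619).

(-2483|6619)
  = -(2483|6619)    [6619 ≡ 3 mod 4 ⇒ (-1|6619) = -1]
  = (6619|2483)    [QR: both ≡ 3 mod 4, sign flips]
  = (1653|2483)    [6619 ≡ 1653 mod 2483]
  = (2483|1653)    [QR: 1653 ≡ 1 mod 4, sign kept]
  = (830|1653)    [2483 ≡ 830 mod 1653]
  = -(415|1653)    [1653 ≡ 5 mod 8 ⇒ (2|1653) = -1]
  = -(1653|415)    [QR: 1653 ≡ 1 mod 4, sign kept]
  = -(408|415)    [1653 ≡ 408 mod 415]
  = -(51|415)    [415 ≡ 7 mod 8 ⇒ (2|415)^3 = +1]
  = (415|51)    [QR: both ≡ 3 mod 4, sign flips]
  = (7|51)    [415 ≡ 7 mod 51]
  = -(51|7)    [QR: both ≡ 3 mod 4, sign flips]
  = -(2|7)    [51 ≡ 2 mod 7]
  = -(1|7)    [7 ≡ 7 mod 8 ⇒ (2|7) = +1]
  = -1    [(1|7) = 1]

-1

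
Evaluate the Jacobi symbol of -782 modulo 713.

0

Pull out -1: (-782 / 713) = (-1 / 713)·(782 / 713). Since 713 ≡ 1 (mod 4), (-1 / 713) = +1. Now have (782 / 713).
Reduce the numerator: 782 ≡ 69 (mod 713), so (782 / 713) = (69 / 713).
69 ≡ 1 (mod 4), so quadratic reciprocity gives (69 / 713) = (713 / 69). Reduce: 713 ≡ 23 (mod 69). Now have (23 / 69).
69 ≡ 1 (mod 4), so quadratic reciprocity gives (23 / 69) = (69 / 23). Reduce: 69 ≡ 0 (mod 23). Now have (0 / 23).
The numerator is now 0 with denominator 23 > 1: the symbol is 0.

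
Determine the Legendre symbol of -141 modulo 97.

1

(-141/97)
  = (53/97)    [-141 ≡ 53 mod 97]
  = (97/53)    [QR: 53 ≡ 1 mod 4, sign kept]
  = (44/53)    [97 ≡ 44 mod 53]
  = (11/53)    [53 ≡ 5 mod 8 ⇒ (2/53)^2 = +1]
  = (53/11)    [QR: 53 ≡ 1 mod 4, sign kept]
  = (9/11)    [53 ≡ 9 mod 11]
  = (11/9)    [QR: 9 ≡ 1 mod 4, sign kept]
  = (2/9)    [11 ≡ 2 mod 9]
  = (1/9)    [9 ≡ 1 mod 8 ⇒ (2/9) = +1]
  = 1    [(1/9) = 1]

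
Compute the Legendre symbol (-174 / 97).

-1

Pull out -1: (-174 / 97) = (-1 / 97)·(174 / 97). Since 97 ≡ 1 (mod 4), (-1 / 97) = +1. Now have (174 / 97).
Reduce the numerator: 174 ≡ 77 (mod 97), so (174 / 97) = (77 / 97).
77 ≡ 1 (mod 4), so quadratic reciprocity gives (77 / 97) = (97 / 77). Reduce: 97 ≡ 20 (mod 77). Now have (20 / 77).
Factor out 2: 20 = 2^2·5. Since 77 ≡ 5 (mod 8), (2 / 77) = -1, and (2 / 77)^2 = +1. Now have (5 / 77).
5 ≡ 1 (mod 4), so quadratic reciprocity gives (5 / 77) = (77 / 5). Reduce: 77 ≡ 2 (mod 5). Now have (2 / 5).
Factor out 2: 2 = 2. Since 5 ≡ 5 (mod 8), (2 / 5) = -1. Now have -(1 / 5).
(1 / 5) = 1. Collecting the sign factors: -1.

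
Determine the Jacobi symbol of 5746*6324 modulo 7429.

By multiplicativity, (5746·6324|7429) = (5746|7429)·(6324|7429).
First factor (5746|7429):
Factor out 2: 5746 = 2·2873. Since 7429 ≡ 5 (mod 8), (2|7429) = -1. Now have -(2873|7429).
2873 ≡ 1 (mod 4), so quadratic reciprocity gives (2873|7429) = (7429|2873). Reduce: 7429 ≡ 1683 (mod 2873). Now have -(1683|2873).
2873 ≡ 1 (mod 4), so quadratic reciprocity gives (1683|2873) = (2873|1683). Reduce: 2873 ≡ 1190 (mod 1683). Now have -(1190|1683).
Factor out 2: 1190 = 2·595. Since 1683 ≡ 3 (mod 8), (2|1683) = -1. Now have (595|1683).
Both 595 ≡ 3 and 1683 ≡ 3 (mod 4), so reciprocity gives (595|1683) = -(1683|595). Reduce: 1683 ≡ 493 (mod 595). Now have -(493|595).
493 ≡ 1 (mod 4), so quadratic reciprocity gives (493|595) = (595|493). Reduce: 595 ≡ 102 (mod 493). Now have -(102|493).
Factor out 2: 102 = 2·51. Since 493 ≡ 5 (mod 8), (2|493) = -1. Now have (51|493).
493 ≡ 1 (mod 4), so quadratic reciprocity gives (51|493) = (493|51). Reduce: 493 ≡ 34 (mod 51). Now have (34|51).
Factor out 2: 34 = 2·17. Since 51 ≡ 3 (mod 8), (2|51) = -1. Now have -(17|51).
17 ≡ 1 (mod 4), so quadratic reciprocity gives (17|51) = (51|17). Reduce: 51 ≡ 0 (mod 17). Now have -(0|17).
The numerator is now 0 with denominator 17 > 1: the symbol is 0.
Second factor (6324|7429):
Factor out 2: 6324 = 2^2·1581. Since 7429 ≡ 5 (mod 8), (2|7429) = -1, and (2|7429)^2 = +1. Now have (1581|7429).
1581 ≡ 1 (mod 4), so quadratic reciprocity gives (1581|7429) = (7429|1581). Reduce: 7429 ≡ 1105 (mod 1581). Now have (1105|1581).
1105 ≡ 1 (mod 4), so quadratic reciprocity gives (1105|1581) = (1581|1105). Reduce: 1581 ≡ 476 (mod 1105). Now have (476|1105).
Factor out 2: 476 = 2^2·119. Since 1105 ≡ 1 (mod 8), (2|1105) = +1, and (2|1105)^2 = +1. Now have (119|1105).
1105 ≡ 1 (mod 4), so quadratic reciprocity gives (119|1105) = (1105|119). Reduce: 1105 ≡ 34 (mod 119). Now have (34|119).
Factor out 2: 34 = 2·17. Since 119 ≡ 7 (mod 8), (2|119) = +1. Now have (17|119).
17 ≡ 1 (mod 4), so quadratic reciprocity gives (17|119) = (119|17). Reduce: 119 ≡ 0 (mod 17). Now have (0|17).
The numerator is now 0 with denominator 17 > 1: the symbol is 0.
Product: (0)·(0) = 0.

0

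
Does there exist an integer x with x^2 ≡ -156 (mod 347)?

(-156/347)
  = -(156/347)    [347 ≡ 3 mod 4 ⇒ (-1/347) = -1]
  = -(39/347)    [347 ≡ 3 mod 8 ⇒ (2/347)^2 = +1]
  = (347/39)    [QR: both ≡ 3 mod 4, sign flips]
  = (35/39)    [347 ≡ 35 mod 39]
  = -(39/35)    [QR: both ≡ 3 mod 4, sign flips]
  = -(4/35)    [39 ≡ 4 mod 35]
  = -(1/35)    [35 ≡ 3 mod 8 ⇒ (2/35)^2 = +1]
  = -1    [(1/35) = 1]
The Legendre symbol is -1, so x^2 ≡ -156 (mod 347) has no solution.

no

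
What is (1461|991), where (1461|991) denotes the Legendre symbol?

Reduce the numerator: 1461 ≡ 470 (mod 991), so (1461|991) = (470|991).
Factor out 2: 470 = 2·235. Since 991 ≡ 7 (mod 8), (2|991) = +1. Now have (235|991).
Both 235 ≡ 3 and 991 ≡ 3 (mod 4), so reciprocity gives (235|991) = -(991|235). Reduce: 991 ≡ 51 (mod 235). Now have -(51|235).
Both 51 ≡ 3 and 235 ≡ 3 (mod 4), so reciprocity gives (51|235) = -(235|51). Reduce: 235 ≡ 31 (mod 51). Now have (31|51).
Both 31 ≡ 3 and 51 ≡ 3 (mod 4), so reciprocity gives (31|51) = -(51|31). Reduce: 51 ≡ 20 (mod 31). Now have -(20|31).
Factor out 2: 20 = 2^2·5. Since 31 ≡ 7 (mod 8), (2|31) = +1, and (2|31)^2 = +1. Now have -(5|31).
5 ≡ 1 (mod 4), so quadratic reciprocity gives (5|31) = (31|5). Reduce: 31 ≡ 1 (mod 5). Now have -(1|5).
(1|5) = 1. Collecting the sign factors: -1.

-1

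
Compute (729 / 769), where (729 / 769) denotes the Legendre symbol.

1

(729 / 769)
  = (769 / 729)    [QR: 729 ≡ 1 mod 4, sign kept]
  = (40 / 729)    [769 ≡ 40 mod 729]
  = (5 / 729)    [729 ≡ 1 mod 8 ⇒ (2 / 729)^3 = +1]
  = (729 / 5)    [QR: 5 ≡ 1 mod 4, sign kept]
  = (4 / 5)    [729 ≡ 4 mod 5]
  = (1 / 5)    [5 ≡ 5 mod 8 ⇒ (2 / 5)^2 = +1]
  = 1    [(1 / 5) = 1]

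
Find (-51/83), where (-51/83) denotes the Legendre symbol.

(-51/83)
  = -(51/83)    [83 ≡ 3 mod 4 ⇒ (-1/83) = -1]
  = (83/51)    [QR: both ≡ 3 mod 4, sign flips]
  = (32/51)    [83 ≡ 32 mod 51]
  = -(1/51)    [51 ≡ 3 mod 8 ⇒ (2/51)^5 = -1]
  = -1    [(1/51) = 1]

-1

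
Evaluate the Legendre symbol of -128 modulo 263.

-1

(-128|263)
  = (135|263)    [-128 ≡ 135 mod 263]
  = -(263|135)    [QR: both ≡ 3 mod 4, sign flips]
  = -(128|135)    [263 ≡ 128 mod 135]
  = -(1|135)    [135 ≡ 7 mod 8 ⇒ (2|135)^7 = +1]
  = -1    [(1|135) = 1]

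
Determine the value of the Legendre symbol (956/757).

(956/757)
  = (199/757)    [956 ≡ 199 mod 757]
  = (757/199)    [QR: 757 ≡ 1 mod 4, sign kept]
  = (160/199)    [757 ≡ 160 mod 199]
  = (5/199)    [199 ≡ 7 mod 8 ⇒ (2/199)^5 = +1]
  = (199/5)    [QR: 5 ≡ 1 mod 4, sign kept]
  = (4/5)    [199 ≡ 4 mod 5]
  = (1/5)    [5 ≡ 5 mod 8 ⇒ (2/5)^2 = +1]
  = 1    [(1/5) = 1]

1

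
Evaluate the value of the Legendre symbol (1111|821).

-1

(1111|821)
  = (290|821)    [1111 ≡ 290 mod 821]
  = -(145|821)    [821 ≡ 5 mod 8 ⇒ (2|821) = -1]
  = -(821|145)    [QR: 145 ≡ 1 mod 4, sign kept]
  = -(96|145)    [821 ≡ 96 mod 145]
  = -(3|145)    [145 ≡ 1 mod 8 ⇒ (2|145)^5 = +1]
  = -(145|3)    [QR: 145 ≡ 1 mod 4, sign kept]
  = -(1|3)    [145 ≡ 1 mod 3]
  = -1    [(1|3) = 1]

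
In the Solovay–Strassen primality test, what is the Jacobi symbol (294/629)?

1

Factor out 2: 294 = 2·147. Since 629 ≡ 5 (mod 8), (2/629) = -1. Now have -(147/629).
629 ≡ 1 (mod 4), so quadratic reciprocity gives (147/629) = (629/147). Reduce: 629 ≡ 41 (mod 147). Now have -(41/147).
41 ≡ 1 (mod 4), so quadratic reciprocity gives (41/147) = (147/41). Reduce: 147 ≡ 24 (mod 41). Now have -(24/41).
Factor out 2: 24 = 2^3·3. Since 41 ≡ 1 (mod 8), (2/41) = +1, and (2/41)^3 = +1. Now have -(3/41).
41 ≡ 1 (mod 4), so quadratic reciprocity gives (3/41) = (41/3). Reduce: 41 ≡ 2 (mod 3). Now have -(2/3).
Factor out 2: 2 = 2. Since 3 ≡ 3 (mod 8), (2/3) = -1. Now have (1/3).
(1/3) = 1. Collecting the sign factors: 1.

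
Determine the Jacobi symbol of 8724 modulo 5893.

-1

(8724/5893)
  = (2831/5893)    [8724 ≡ 2831 mod 5893]
  = (5893/2831)    [QR: 5893 ≡ 1 mod 4, sign kept]
  = (231/2831)    [5893 ≡ 231 mod 2831]
  = -(2831/231)    [QR: both ≡ 3 mod 4, sign flips]
  = -(59/231)    [2831 ≡ 59 mod 231]
  = (231/59)    [QR: both ≡ 3 mod 4, sign flips]
  = (54/59)    [231 ≡ 54 mod 59]
  = -(27/59)    [59 ≡ 3 mod 8 ⇒ (2/59) = -1]
  = (59/27)    [QR: both ≡ 3 mod 4, sign flips]
  = (5/27)    [59 ≡ 5 mod 27]
  = (27/5)    [QR: 5 ≡ 1 mod 4, sign kept]
  = (2/5)    [27 ≡ 2 mod 5]
  = -(1/5)    [5 ≡ 5 mod 8 ⇒ (2/5) = -1]
  = -1    [(1/5) = 1]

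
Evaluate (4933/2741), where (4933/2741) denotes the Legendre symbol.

Reduce the numerator: 4933 ≡ 2192 (mod 2741), so (4933/2741) = (2192/2741).
Factor out 2: 2192 = 2^4·137. Since 2741 ≡ 5 (mod 8), (2/2741) = -1, and (2/2741)^4 = +1. Now have (137/2741).
137 ≡ 1 (mod 4), so quadratic reciprocity gives (137/2741) = (2741/137). Reduce: 2741 ≡ 1 (mod 137). Now have (1/137).
(1/137) = 1. Collecting the sign factors: 1.

1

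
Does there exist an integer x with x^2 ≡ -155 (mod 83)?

Reduce the numerator: -155 ≡ 11 (mod 83), so (-155|83) = (11|83).
Both 11 ≡ 3 and 83 ≡ 3 (mod 4), so reciprocity gives (11|83) = -(83|11). Reduce: 83 ≡ 6 (mod 11). Now have -(6|11).
Factor out 2: 6 = 2·3. Since 11 ≡ 3 (mod 8), (2|11) = -1. Now have (3|11).
Both 3 ≡ 3 and 11 ≡ 3 (mod 4), so reciprocity gives (3|11) = -(11|3). Reduce: 11 ≡ 2 (mod 3). Now have -(2|3).
Factor out 2: 2 = 2. Since 3 ≡ 3 (mod 8), (2|3) = -1. Now have (1|3).
(1|3) = 1. Collecting the sign factors: 1.
(-155|83) = 1, and 83 is prime, so -155 is a quadratic residue mod 83.

yes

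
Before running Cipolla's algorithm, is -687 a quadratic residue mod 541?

yes

Pull out -1: (-687/541) = (-1/541)·(687/541). Since 541 ≡ 1 (mod 4), (-1/541) = +1. Now have (687/541).
Reduce the numerator: 687 ≡ 146 (mod 541), so (687/541) = (146/541).
Factor out 2: 146 = 2·73. Since 541 ≡ 5 (mod 8), (2/541) = -1. Now have -(73/541).
73 ≡ 1 (mod 4), so quadratic reciprocity gives (73/541) = (541/73). Reduce: 541 ≡ 30 (mod 73). Now have -(30/73).
Factor out 2: 30 = 2·15. Since 73 ≡ 1 (mod 8), (2/73) = +1. Now have -(15/73).
73 ≡ 1 (mod 4), so quadratic reciprocity gives (15/73) = (73/15). Reduce: 73 ≡ 13 (mod 15). Now have -(13/15).
13 ≡ 1 (mod 4), so quadratic reciprocity gives (13/15) = (15/13). Reduce: 15 ≡ 2 (mod 13). Now have -(2/13).
Factor out 2: 2 = 2. Since 13 ≡ 5 (mod 8), (2/13) = -1. Now have (1/13).
(1/13) = 1. Collecting the sign factors: 1.
The Legendre symbol is 1, so x^2 ≡ -687 (mod 541) has solution.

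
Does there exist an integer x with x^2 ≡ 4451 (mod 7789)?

no

7789 ≡ 1 (mod 4), so quadratic reciprocity gives (4451/7789) = (7789/4451). Reduce: 7789 ≡ 3338 (mod 4451). Now have (3338/4451).
Factor out 2: 3338 = 2·1669. Since 4451 ≡ 3 (mod 8), (2/4451) = -1. Now have -(1669/4451).
1669 ≡ 1 (mod 4), so quadratic reciprocity gives (1669/4451) = (4451/1669). Reduce: 4451 ≡ 1113 (mod 1669). Now have -(1113/1669).
1113 ≡ 1 (mod 4), so quadratic reciprocity gives (1113/1669) = (1669/1113). Reduce: 1669 ≡ 556 (mod 1113). Now have -(556/1113).
Factor out 2: 556 = 2^2·139. Since 1113 ≡ 1 (mod 8), (2/1113) = +1, and (2/1113)^2 = +1. Now have -(139/1113).
1113 ≡ 1 (mod 4), so quadratic reciprocity gives (139/1113) = (1113/139). Reduce: 1113 ≡ 1 (mod 139). Now have -(1/139).
(1/139) = 1. Collecting the sign factors: -1.
(4451/7789) = -1, and 7789 is prime, so 4451 is not a quadratic residue mod 7789.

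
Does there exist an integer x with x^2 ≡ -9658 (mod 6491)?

Pull out -1: (-9658|6491) = (-1|6491)·(9658|6491). Since 6491 ≡ 3 (mod 4), (-1|6491) = -1. Now have -(9658|6491).
Reduce the numerator: 9658 ≡ 3167 (mod 6491), so (9658|6491) = (3167|6491).
Both 3167 ≡ 3 and 6491 ≡ 3 (mod 4), so reciprocity gives (3167|6491) = -(6491|3167). Reduce: 6491 ≡ 157 (mod 3167). Now have (157|3167).
157 ≡ 1 (mod 4), so quadratic reciprocity gives (157|3167) = (3167|157). Reduce: 3167 ≡ 27 (mod 157). Now have (27|157).
157 ≡ 1 (mod 4), so quadratic reciprocity gives (27|157) = (157|27). Reduce: 157 ≡ 22 (mod 27). Now have (22|27).
Factor out 2: 22 = 2·11. Since 27 ≡ 3 (mod 8), (2|27) = -1. Now have -(11|27).
Both 11 ≡ 3 and 27 ≡ 3 (mod 4), so reciprocity gives (11|27) = -(27|11). Reduce: 27 ≡ 5 (mod 11). Now have (5|11).
5 ≡ 1 (mod 4), so quadratic reciprocity gives (5|11) = (11|5). Reduce: 11 ≡ 1 (mod 5). Now have (1|5).
(1|5) = 1. Collecting the sign factors: 1.
The Legendre symbol is 1, so x^2 ≡ -9658 (mod 6491) has solution.

yes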